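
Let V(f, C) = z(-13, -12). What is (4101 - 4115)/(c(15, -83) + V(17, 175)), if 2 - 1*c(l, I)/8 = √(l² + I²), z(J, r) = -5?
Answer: 22/65025 + 16*√7114/65025 ≈ 0.021092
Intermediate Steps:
V(f, C) = -5
c(l, I) = 16 - 8*√(I² + l²) (c(l, I) = 16 - 8*√(l² + I²) = 16 - 8*√(I² + l²))
(4101 - 4115)/(c(15, -83) + V(17, 175)) = (4101 - 4115)/((16 - 8*√((-83)² + 15²)) - 5) = -14/((16 - 8*√(6889 + 225)) - 5) = -14/((16 - 8*√7114) - 5) = -14/(11 - 8*√7114)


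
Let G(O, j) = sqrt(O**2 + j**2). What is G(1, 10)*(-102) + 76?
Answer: 76 - 102*sqrt(101) ≈ -949.09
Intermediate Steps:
G(1, 10)*(-102) + 76 = sqrt(1**2 + 10**2)*(-102) + 76 = sqrt(1 + 100)*(-102) + 76 = sqrt(101)*(-102) + 76 = -102*sqrt(101) + 76 = 76 - 102*sqrt(101)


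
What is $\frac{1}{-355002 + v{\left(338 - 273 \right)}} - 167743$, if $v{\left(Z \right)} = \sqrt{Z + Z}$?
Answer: $- \frac{10570024874639692}{63013209937} - \frac{\sqrt{130}}{126026419874} \approx -1.6774 \cdot 10^{5}$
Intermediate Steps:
$v{\left(Z \right)} = \sqrt{2} \sqrt{Z}$ ($v{\left(Z \right)} = \sqrt{2 Z} = \sqrt{2} \sqrt{Z}$)
$\frac{1}{-355002 + v{\left(338 - 273 \right)}} - 167743 = \frac{1}{-355002 + \sqrt{2} \sqrt{338 - 273}} - 167743 = \frac{1}{-355002 + \sqrt{2} \sqrt{65}} - 167743 = \frac{1}{-355002 + \sqrt{130}} - 167743 = -167743 + \frac{1}{-355002 + \sqrt{130}}$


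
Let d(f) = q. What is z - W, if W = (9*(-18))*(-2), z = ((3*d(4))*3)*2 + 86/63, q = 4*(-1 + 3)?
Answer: -11254/63 ≈ -178.64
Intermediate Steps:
q = 8 (q = 4*2 = 8)
d(f) = 8
z = 9158/63 (z = ((3*8)*3)*2 + 86/63 = (24*3)*2 + 86*(1/63) = 72*2 + 86/63 = 144 + 86/63 = 9158/63 ≈ 145.36)
W = 324 (W = -162*(-2) = 324)
z - W = 9158/63 - 1*324 = 9158/63 - 324 = -11254/63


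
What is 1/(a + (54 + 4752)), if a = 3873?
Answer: 1/8679 ≈ 0.00011522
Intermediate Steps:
1/(a + (54 + 4752)) = 1/(3873 + (54 + 4752)) = 1/(3873 + 4806) = 1/8679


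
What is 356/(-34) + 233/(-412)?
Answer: -77297/7004 ≈ -11.036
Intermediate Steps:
356/(-34) + 233/(-412) = 356*(-1/34) + 233*(-1/412) = -178/17 - 233/412 = -77297/7004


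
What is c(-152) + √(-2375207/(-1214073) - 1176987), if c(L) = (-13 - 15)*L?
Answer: 4256 + 2*I*√983471921277383/57813 ≈ 4256.0 + 1084.9*I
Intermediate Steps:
c(L) = -28*L
c(-152) + √(-2375207/(-1214073) - 1176987) = -28*(-152) + √(-2375207/(-1214073) - 1176987) = 4256 + √(-2375207*(-1/1214073) - 1176987) = 4256 + √(2375207/1214073 - 1176987) = 4256 + √(-1428945762844/1214073) = 4256 + 2*I*√983471921277383/57813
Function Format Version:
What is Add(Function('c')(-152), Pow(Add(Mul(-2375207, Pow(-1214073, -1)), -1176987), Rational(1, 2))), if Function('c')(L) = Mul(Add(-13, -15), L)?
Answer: Add(4256, Mul(Rational(2, 57813), I, Pow(983471921277383, Rational(1, 2)))) ≈ Add(4256.0, Mul(1084.9, I))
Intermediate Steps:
Function('c')(L) = Mul(-28, L)
Add(Function('c')(-152), Pow(Add(Mul(-2375207, Pow(-1214073, -1)), -1176987), Rational(1, 2))) = Add(Mul(-28, -152), Pow(Add(Mul(-2375207, Pow(-1214073, -1)), -1176987), Rational(1, 2))) = Add(4256, Pow(Add(Mul(-2375207, Rational(-1, 1214073)), -1176987), Rational(1, 2))) = Add(4256, Pow(Add(Rational(2375207, 1214073), -1176987), Rational(1, 2))) = Add(4256, Pow(Rational(-1428945762844, 1214073), Rational(1, 2))) = Add(4256, Mul(Rational(2, 57813), I, Pow(983471921277383, Rational(1, 2))))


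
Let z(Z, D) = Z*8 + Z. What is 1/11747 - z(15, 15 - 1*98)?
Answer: -1585844/11747 ≈ -135.00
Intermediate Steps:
z(Z, D) = 9*Z (z(Z, D) = 8*Z + Z = 9*Z)
1/11747 - z(15, 15 - 1*98) = 1/11747 - 9*15 = 1/11747 - 1*135 = 1/11747 - 135 = -1585844/11747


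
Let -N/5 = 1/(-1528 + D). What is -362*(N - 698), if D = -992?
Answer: 63674171/252 ≈ 2.5268e+5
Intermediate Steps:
N = 1/504 (N = -5/(-1528 - 992) = -5/(-2520) = -5*(-1/2520) = 1/504 ≈ 0.0019841)
-362*(N - 698) = -362*(1/504 - 698) = -362*(-351791/504) = 63674171/252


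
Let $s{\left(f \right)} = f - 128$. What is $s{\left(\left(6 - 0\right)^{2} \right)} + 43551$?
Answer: $43459$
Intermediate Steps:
$s{\left(f \right)} = -128 + f$
$s{\left(\left(6 - 0\right)^{2} \right)} + 43551 = \left(-128 + \left(6 - 0\right)^{2}\right) + 43551 = \left(-128 + \left(6 + 0\right)^{2}\right) + 43551 = \left(-128 + 6^{2}\right) + 43551 = \left(-128 + 36\right) + 43551 = -92 + 43551 = 43459$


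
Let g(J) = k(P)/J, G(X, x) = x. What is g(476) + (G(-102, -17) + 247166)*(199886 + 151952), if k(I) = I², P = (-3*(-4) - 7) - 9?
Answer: 10347812773582/119 ≈ 8.6956e+10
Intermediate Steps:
P = -4 (P = (12 - 7) - 9 = 5 - 9 = -4)
g(J) = 16/J (g(J) = (-4)²/J = 16/J)
g(476) + (G(-102, -17) + 247166)*(199886 + 151952) = 16/476 + (-17 + 247166)*(199886 + 151952) = 16*(1/476) + 247149*351838 = 4/119 + 86956409862 = 10347812773582/119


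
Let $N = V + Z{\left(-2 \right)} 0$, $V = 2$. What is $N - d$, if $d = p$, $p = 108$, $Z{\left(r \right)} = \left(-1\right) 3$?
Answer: $-106$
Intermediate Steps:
$Z{\left(r \right)} = -3$
$d = 108$
$N = 2$ ($N = 2 - 0 = 2 + 0 = 2$)
$N - d = 2 - 108 = -106$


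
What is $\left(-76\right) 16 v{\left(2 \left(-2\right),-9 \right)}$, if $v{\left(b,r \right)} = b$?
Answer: $4864$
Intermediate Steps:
$\left(-76\right) 16 v{\left(2 \left(-2\right),-9 \right)} = \left(-76\right) 16 \cdot 2 \left(-2\right) = \left(-1216\right) \left(-4\right) = 4864$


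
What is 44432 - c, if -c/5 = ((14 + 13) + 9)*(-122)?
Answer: 22472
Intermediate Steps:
c = 21960 (c = -5*((14 + 13) + 9)*(-122) = -5*(27 + 9)*(-122) = -180*(-122) = -5*(-4392) = 21960)
44432 - c = 44432 - 1*21960 = 44432 - 21960 = 22472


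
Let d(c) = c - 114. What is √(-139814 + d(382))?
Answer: I*√139546 ≈ 373.56*I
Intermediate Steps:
d(c) = -114 + c
√(-139814 + d(382)) = √(-139814 + (-114 + 382)) = √(-139814 + 268) = √(-139546) = I*√139546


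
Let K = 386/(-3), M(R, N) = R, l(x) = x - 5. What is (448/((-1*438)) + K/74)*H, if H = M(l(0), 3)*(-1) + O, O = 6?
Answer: -82049/2701 ≈ -30.377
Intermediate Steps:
l(x) = -5 + x
K = -386/3 (K = 386*(-⅓) = -386/3 ≈ -128.67)
H = 11 (H = (-5 + 0)*(-1) + 6 = -5*(-1) + 6 = 5 + 6 = 11)
(448/((-1*438)) + K/74)*H = (448/((-1*438)) - 386/3/74)*11 = (448/(-438) - 386/3*1/74)*11 = (448*(-1/438) - 193/111)*11 = (-224/219 - 193/111)*11 = -7459/2701*11 = -82049/2701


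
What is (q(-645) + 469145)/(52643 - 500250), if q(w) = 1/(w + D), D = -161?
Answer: -378130869/360771242 ≈ -1.0481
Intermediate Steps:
q(w) = 1/(-161 + w) (q(w) = 1/(w - 161) = 1/(-161 + w))
(q(-645) + 469145)/(52643 - 500250) = (1/(-161 - 645) + 469145)/(52643 - 500250) = (1/(-806) + 469145)/(-447607) = (-1/806 + 469145)*(-1/447607) = (378130869/806)*(-1/447607) = -378130869/360771242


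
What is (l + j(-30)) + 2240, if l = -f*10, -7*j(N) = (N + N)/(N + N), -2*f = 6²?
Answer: 16939/7 ≈ 2419.9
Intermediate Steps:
f = -18 (f = -½*6² = -½*36 = -18)
j(N) = -⅐ (j(N) = -(N + N)/(7*(N + N)) = -2*N/(7*(2*N)) = -2*N*1/(2*N)/7 = -⅐*1 = -⅐)
l = 180 (l = -1*(-18)*10 = 18*10 = 180)
(l + j(-30)) + 2240 = (180 - ⅐) + 2240 = 1259/7 + 2240 = 16939/7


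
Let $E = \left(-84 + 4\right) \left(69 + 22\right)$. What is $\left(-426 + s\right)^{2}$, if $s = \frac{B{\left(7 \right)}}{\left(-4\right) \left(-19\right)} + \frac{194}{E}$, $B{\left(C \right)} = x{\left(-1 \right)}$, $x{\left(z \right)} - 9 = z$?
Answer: $\frac{867698529898729}{4783105600} \approx 1.8141 \cdot 10^{5}$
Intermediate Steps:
$x{\left(z \right)} = 9 + z$
$B{\left(C \right)} = 8$ ($B{\left(C \right)} = 9 - 1 = 8$)
$E = -7280$ ($E = \left(-80\right) 91 = -7280$)
$s = \frac{5437}{69160}$ ($s = \frac{8}{\left(-4\right) \left(-19\right)} + \frac{194}{-7280} = \frac{8}{76} + 194 \left(- \frac{1}{7280}\right) = 8 \cdot \frac{1}{76} - \frac{97}{3640} = \frac{2}{19} - \frac{97}{3640} = \frac{5437}{69160} \approx 0.078615$)
$\left(-426 + s\right)^{2} = \left(-426 + \frac{5437}{69160}\right)^{2} = \left(- \frac{29456723}{69160}\right)^{2} = \frac{867698529898729}{4783105600}$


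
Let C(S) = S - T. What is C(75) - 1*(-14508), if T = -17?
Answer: 14600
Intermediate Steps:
C(S) = 17 + S (C(S) = S - 1*(-17) = S + 17 = 17 + S)
C(75) - 1*(-14508) = (17 + 75) - 1*(-14508) = 92 + 14508 = 14600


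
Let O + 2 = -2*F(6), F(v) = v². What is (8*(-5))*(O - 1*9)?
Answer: 3320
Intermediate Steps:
O = -74 (O = -2 - 2*6² = -2 - 2*36 = -2 - 72 = -74)
(8*(-5))*(O - 1*9) = (8*(-5))*(-74 - 1*9) = -40*(-74 - 9) = -40*(-83) = 3320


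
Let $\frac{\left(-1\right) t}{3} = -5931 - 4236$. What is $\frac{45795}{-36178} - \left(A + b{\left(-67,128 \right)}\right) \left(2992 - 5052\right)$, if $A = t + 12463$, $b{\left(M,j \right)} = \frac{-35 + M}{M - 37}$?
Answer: $\frac{41626485253595}{470314} \approx 8.8508 \cdot 10^{7}$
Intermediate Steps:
$t = 30501$ ($t = - 3 \left(-5931 - 4236\right) = \left(-3\right) \left(-10167\right) = 30501$)
$b{\left(M,j \right)} = \frac{-35 + M}{-37 + M}$
$A = 42964$ ($A = 30501 + 12463 = 42964$)
$\frac{45795}{-36178} - \left(A + b{\left(-67,128 \right)}\right) \left(2992 - 5052\right) = \frac{45795}{-36178} - \left(42964 + \frac{-35 - 67}{-37 - 67}\right) \left(2992 - 5052\right) = 45795 \left(- \frac{1}{36178}\right) - \left(42964 + \frac{1}{-104} \left(-102\right)\right) \left(-2060\right) = - \frac{45795}{36178} - \left(42964 - - \frac{51}{52}\right) \left(-2060\right) = - \frac{45795}{36178} - \left(42964 + \frac{51}{52}\right) \left(-2060\right) = - \frac{45795}{36178} - \frac{2234179}{52} \left(-2060\right) = - \frac{45795}{36178} - - \frac{1150602185}{13} = - \frac{45795}{36178} + \frac{1150602185}{13} = \frac{41626485253595}{470314}$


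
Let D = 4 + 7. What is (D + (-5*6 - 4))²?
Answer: 529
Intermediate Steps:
D = 11
(D + (-5*6 - 4))² = (11 + (-5*6 - 4))² = (11 + (-30 - 4))² = (11 - 34)² = (-23)² = 529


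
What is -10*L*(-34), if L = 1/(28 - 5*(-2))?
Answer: 170/19 ≈ 8.9474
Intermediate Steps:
L = 1/38 (L = 1/(28 + 10) = 1/38 ≈ 0.026316)
-10*L*(-34) = -10*1/38*(-34) = -5/19*(-34) = 170/19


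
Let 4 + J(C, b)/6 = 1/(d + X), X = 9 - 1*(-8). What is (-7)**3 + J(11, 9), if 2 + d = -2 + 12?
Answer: -9169/25 ≈ -366.76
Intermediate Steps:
X = 17 (X = 9 + 8 = 17)
d = 8 (d = -2 + (-2 + 12) = -2 + 10 = 8)
J(C, b) = -594/25 (J(C, b) = -24 + 6/(8 + 17) = -24 + 6/25 = -594/25)
(-7)**3 + J(11, 9) = (-7)**3 - 594/25 = -343 - 594/25 = -9169/25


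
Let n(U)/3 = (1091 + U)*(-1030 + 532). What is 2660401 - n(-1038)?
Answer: 2739583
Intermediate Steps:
n(U) = -1629954 - 1494*U (n(U) = 3*((1091 + U)*(-1030 + 532)) = 3*((1091 + U)*(-498)) = 3*(-543318 - 498*U) = -1629954 - 1494*U)
2660401 - n(-1038) = 2660401 - (-1629954 - 1494*(-1038)) = 2660401 - (-1629954 + 1550772) = 2660401 - 1*(-79182) = 2660401 + 79182 = 2739583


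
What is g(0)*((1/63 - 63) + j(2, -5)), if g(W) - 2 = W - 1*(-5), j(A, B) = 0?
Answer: -3968/9 ≈ -440.89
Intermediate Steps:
g(W) = 7 + W (g(W) = 2 + (W - 1*(-5)) = 2 + (W + 5) = 2 + (5 + W) = 7 + W)
g(0)*((1/63 - 63) + j(2, -5)) = (7 + 0)*((1/63 - 63) + 0) = 7*((1/63 - 63) + 0) = 7*(-3968/63 + 0) = 7*(-3968/63) = -3968/9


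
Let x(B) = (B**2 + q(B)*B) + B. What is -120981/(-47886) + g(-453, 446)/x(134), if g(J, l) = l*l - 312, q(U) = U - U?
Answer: 1949816239/144376290 ≈ 13.505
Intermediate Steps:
q(U) = 0
g(J, l) = -312 + l**2 (g(J, l) = l**2 - 312 = -312 + l**2)
x(B) = B + B**2 (x(B) = (B**2 + 0*B) + B = (B**2 + 0) + B = B**2 + B = B + B**2)
-120981/(-47886) + g(-453, 446)/x(134) = -120981/(-47886) + (-312 + 446**2)/((134*(1 + 134))) = -120981*(-1/47886) + (-312 + 198916)/((134*135)) = 40327/15962 + 198604/18090 = 40327/15962 + 198604*(1/18090) = 40327/15962 + 99302/9045 = 1949816239/144376290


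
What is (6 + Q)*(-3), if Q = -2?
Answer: -12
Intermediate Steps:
(6 + Q)*(-3) = (6 - 2)*(-3) = 4*(-3) = -12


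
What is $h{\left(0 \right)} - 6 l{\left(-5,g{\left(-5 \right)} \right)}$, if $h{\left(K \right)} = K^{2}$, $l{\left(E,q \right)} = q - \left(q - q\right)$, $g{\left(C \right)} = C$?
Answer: $30$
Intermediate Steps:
$l{\left(E,q \right)} = q$ ($l{\left(E,q \right)} = q - 0 = q + 0 = q$)
$h{\left(0 \right)} - 6 l{\left(-5,g{\left(-5 \right)} \right)} = 0^{2} - -30 = 0 + 30 = 30$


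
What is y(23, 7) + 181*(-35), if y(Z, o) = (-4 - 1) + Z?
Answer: -6317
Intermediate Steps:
y(Z, o) = -5 + Z
y(23, 7) + 181*(-35) = (-5 + 23) + 181*(-35) = 18 - 6335 = -6317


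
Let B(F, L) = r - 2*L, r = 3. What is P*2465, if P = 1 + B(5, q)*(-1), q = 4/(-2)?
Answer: -14790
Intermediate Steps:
q = -2 (q = 4*(-1/2) = -2)
B(F, L) = 3 - 2*L
P = -6 (P = 1 + (3 - 2*(-2))*(-1) = 1 + (3 + 4)*(-1) = 1 + 7*(-1) = 1 - 7 = -6)
P*2465 = -6*2465 = -14790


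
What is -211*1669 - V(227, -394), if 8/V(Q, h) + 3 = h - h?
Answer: -1056469/3 ≈ -3.5216e+5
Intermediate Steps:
V(Q, h) = -8/3 (V(Q, h) = 8/(-3 + (h - h)) = 8/(-3 + 0) = 8/(-3) = 8*(-⅓) = -8/3)
-211*1669 - V(227, -394) = -211*1669 - 1*(-8/3) = -352159 + 8/3 = -1056469/3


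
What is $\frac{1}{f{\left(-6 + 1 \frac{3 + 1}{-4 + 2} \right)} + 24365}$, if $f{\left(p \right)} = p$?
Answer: $\frac{1}{24357} \approx 4.1056 \cdot 10^{-5}$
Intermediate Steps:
$\frac{1}{f{\left(-6 + 1 \frac{3 + 1}{-4 + 2} \right)} + 24365} = \frac{1}{\left(-6 + 1 \frac{3 + 1}{-4 + 2}\right) + 24365} = \frac{1}{\left(-6 + 1 \frac{4}{-2}\right) + 24365} = \frac{1}{\left(-6 + 1 \cdot 4 \left(- \frac{1}{2}\right)\right) + 24365} = \frac{1}{\left(-6 + 1 \left(-2\right)\right) + 24365} = \frac{1}{\left(-6 - 2\right) + 24365} = \frac{1}{-8 + 24365} = \frac{1}{24357}$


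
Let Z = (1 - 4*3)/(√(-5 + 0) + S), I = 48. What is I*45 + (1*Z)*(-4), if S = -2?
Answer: 19352/9 - 44*I*√5/9 ≈ 2150.2 - 10.932*I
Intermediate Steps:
Z = -11/(-2 + I*√5) (Z = (1 - 4*3)/(√(-5 + 0) - 2) = (1 - 1*12)/(√(-5) - 2) = (1 - 12)/(I*√5 - 2) = -11/(-2 + I*√5) ≈ 2.4444 + 2.733*I)
I*45 + (1*Z)*(-4) = 48*45 + (1*(22/9 + 11*I*√5/9))*(-4) = 2160 + (22/9 + 11*I*√5/9)*(-4) = 2160 + (-88/9 - 44*I*√5/9) = 19352/9 - 44*I*√5/9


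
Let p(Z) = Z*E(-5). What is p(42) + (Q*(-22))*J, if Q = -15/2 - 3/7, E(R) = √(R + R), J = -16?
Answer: -19536/7 + 42*I*√10 ≈ -2790.9 + 132.82*I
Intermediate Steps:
E(R) = √2*√R (E(R) = √(2*R) = √2*√R)
Q = -111/14 (Q = -15*½ - 3*⅐ = -15/2 - 3/7 = -111/14 ≈ -7.9286)
p(Z) = I*Z*√10 (p(Z) = Z*(√2*√(-5)) = Z*(√2*(I*√5)) = Z*(I*√10) = I*Z*√10)
p(42) + (Q*(-22))*J = I*42*√10 - 111/14*(-22)*(-16) = 42*I*√10 + (1221/7)*(-16) = 42*I*√10 - 19536/7 = -19536/7 + 42*I*√10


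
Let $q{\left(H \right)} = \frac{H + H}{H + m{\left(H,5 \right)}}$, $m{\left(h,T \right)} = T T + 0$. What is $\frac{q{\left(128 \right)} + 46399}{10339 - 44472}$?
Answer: $- \frac{7099303}{5222349} \approx -1.3594$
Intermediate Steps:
$m{\left(h,T \right)} = T^{2}$ ($m{\left(h,T \right)} = T^{2} + 0 = T^{2}$)
$q{\left(H \right)} = \frac{2 H}{25 + H}$ ($q{\left(H \right)} = \frac{H + H}{H + 5^{2}} = \frac{2 H}{H + 25} = \frac{2 H}{25 + H}$)
$\frac{q{\left(128 \right)} + 46399}{10339 - 44472} = \frac{2 \cdot 128 \frac{1}{25 + 128} + 46399}{10339 - 44472} = \frac{2 \cdot 128 \cdot \frac{1}{153} + 46399}{-34133} = \left(2 \cdot 128 \cdot \frac{1}{153} + 46399\right) \left(- \frac{1}{34133}\right) = \left(\frac{256}{153} + 46399\right) \left(- \frac{1}{34133}\right) = \frac{7099303}{153} \left(- \frac{1}{34133}\right) = - \frac{7099303}{5222349}$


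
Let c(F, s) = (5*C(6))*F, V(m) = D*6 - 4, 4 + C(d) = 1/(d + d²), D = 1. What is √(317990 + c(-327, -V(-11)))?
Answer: 5*√2544010/14 ≈ 569.64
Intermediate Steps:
C(d) = -4 + 1/(d + d²)
V(m) = 2 (V(m) = 1*6 - 4 = 6 - 4 = 2)
c(F, s) = -835*F/42 (c(F, s) = (5*((1 - 4*6 - 4*6²)/(6*(1 + 6))))*F = (5*((⅙)*(1 - 24 - 4*36)/7))*F = (5*((⅙)*(⅐)*(1 - 24 - 144)))*F = (5*((⅙)*(⅐)*(-167)))*F = (5*(-167/42))*F = -835*F/42)
√(317990 + c(-327, -V(-11))) = √(317990 - 835/42*(-327)) = √(317990 + 91015/14) = √(4542875/14) = 5*√2544010/14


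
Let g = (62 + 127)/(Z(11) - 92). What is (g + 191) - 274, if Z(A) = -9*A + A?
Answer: -1681/20 ≈ -84.050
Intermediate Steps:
Z(A) = -8*A
g = -21/20 (g = (62 + 127)/(-8*11 - 92) = 189/(-88 - 92) = 189/(-180) = 189*(-1/180) = -21/20 ≈ -1.0500)
(g + 191) - 274 = (-21/20 + 191) - 274 = 3799/20 - 274 = -1681/20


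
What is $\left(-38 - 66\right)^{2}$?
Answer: $10816$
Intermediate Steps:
$\left(-38 - 66\right)^{2} = \left(-104\right)^{2} = 10816$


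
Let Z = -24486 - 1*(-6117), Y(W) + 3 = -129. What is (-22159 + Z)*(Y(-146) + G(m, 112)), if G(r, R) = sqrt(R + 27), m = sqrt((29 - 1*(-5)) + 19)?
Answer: 5349696 - 40528*sqrt(139) ≈ 4.8719e+6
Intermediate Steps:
Y(W) = -132 (Y(W) = -3 - 129 = -132)
m = sqrt(53) (m = sqrt((29 + 5) + 19) = sqrt(34 + 19) = sqrt(53) ≈ 7.2801)
G(r, R) = sqrt(27 + R)
Z = -18369 (Z = -24486 + 6117 = -18369)
(-22159 + Z)*(Y(-146) + G(m, 112)) = (-22159 - 18369)*(-132 + sqrt(27 + 112)) = -40528*(-132 + sqrt(139)) = 5349696 - 40528*sqrt(139)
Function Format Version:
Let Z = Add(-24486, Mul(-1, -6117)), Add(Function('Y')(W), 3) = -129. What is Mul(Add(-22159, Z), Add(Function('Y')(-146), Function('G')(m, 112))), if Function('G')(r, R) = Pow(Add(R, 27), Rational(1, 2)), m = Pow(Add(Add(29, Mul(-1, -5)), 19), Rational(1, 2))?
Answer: Add(5349696, Mul(-40528, Pow(139, Rational(1, 2)))) ≈ 4.8719e+6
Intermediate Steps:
Function('Y')(W) = -132 (Function('Y')(W) = Add(-3, -129) = -132)
m = Pow(53, Rational(1, 2)) (m = Pow(Add(Add(29, 5), 19), Rational(1, 2)) = Pow(Add(34, 19), Rational(1, 2)) = Pow(53, Rational(1, 2)) ≈ 7.2801)
Function('G')(r, R) = Pow(Add(27, R), Rational(1, 2))
Z = -18369 (Z = Add(-24486, 6117) = -18369)
Mul(Add(-22159, Z), Add(Function('Y')(-146), Function('G')(m, 112))) = Mul(Add(-22159, -18369), Add(-132, Pow(Add(27, 112), Rational(1, 2)))) = Mul(-40528, Add(-132, Pow(139, Rational(1, 2)))) = Add(5349696, Mul(-40528, Pow(139, Rational(1, 2))))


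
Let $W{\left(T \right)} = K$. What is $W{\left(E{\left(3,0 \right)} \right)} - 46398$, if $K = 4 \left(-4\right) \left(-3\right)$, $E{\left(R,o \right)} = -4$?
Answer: $-46350$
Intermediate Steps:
$K = 48$ ($K = \left(-16\right) \left(-3\right) = 48$)
$W{\left(T \right)} = 48$
$W{\left(E{\left(3,0 \right)} \right)} - 46398 = 48 - 46398 = -46350$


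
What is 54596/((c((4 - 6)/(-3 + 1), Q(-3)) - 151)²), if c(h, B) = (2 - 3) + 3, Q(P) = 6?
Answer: 54596/22201 ≈ 2.4592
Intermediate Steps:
c(h, B) = 2 (c(h, B) = -1 + 3 = 2)
54596/((c((4 - 6)/(-3 + 1), Q(-3)) - 151)²) = 54596/((2 - 151)²) = 54596/((-149)²) = 54596/22201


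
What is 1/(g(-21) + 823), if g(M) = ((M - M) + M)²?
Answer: 1/1264 ≈ 0.00079114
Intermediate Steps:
g(M) = M² (g(M) = (0 + M)² = M²)
1/(g(-21) + 823) = 1/((-21)² + 823) = 1/(441 + 823) = 1/1264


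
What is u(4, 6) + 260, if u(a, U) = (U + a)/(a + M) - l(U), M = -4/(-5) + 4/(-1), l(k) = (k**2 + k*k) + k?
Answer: 389/2 ≈ 194.50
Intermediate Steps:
l(k) = k + 2*k**2 (l(k) = (k**2 + k**2) + k = 2*k**2 + k = k + 2*k**2)
M = -16/5 (M = -4*(-1/5) + 4*(-1) = 4/5 - 4 = -16/5 ≈ -3.2000)
u(a, U) = (U + a)/(-16/5 + a) - U*(1 + 2*U) (u(a, U) = (U + a)/(a - 16/5) - U*(1 + 2*U) = (U + a)/(-16/5 + a) - U*(1 + 2*U))
u(4, 6) + 260 = (5*4 + 21*6 + 32*6**2 - 10*4*6**2 - 5*6*4)/(-16 + 5*4) + 260 = (20 + 126 + 32*36 - 10*4*36 - 120)/(-16 + 20) + 260 = (20 + 126 + 1152 - 1440 - 120)/4 + 260 = (1/4)*(-262) + 260 = -131/2 + 260 = 389/2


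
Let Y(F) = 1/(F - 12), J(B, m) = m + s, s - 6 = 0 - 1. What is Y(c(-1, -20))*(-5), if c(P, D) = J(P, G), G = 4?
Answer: 5/3 ≈ 1.6667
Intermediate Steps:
s = 5 (s = 6 + (0 - 1) = 6 - 1 = 5)
J(B, m) = 5 + m (J(B, m) = m + 5 = 5 + m)
c(P, D) = 9 (c(P, D) = 5 + 4 = 9)
Y(F) = 1/(-12 + F)
Y(c(-1, -20))*(-5) = -5/(-12 + 9) = -5/(-3) = -⅓*(-5) = 5/3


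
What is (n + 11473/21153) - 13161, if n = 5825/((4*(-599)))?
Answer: -60648115235/4607508 ≈ -13163.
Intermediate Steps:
n = -5825/2396 (n = 5825/(-2396) = 5825*(-1/2396) = -5825/2396 ≈ -2.4311)
(n + 11473/21153) - 13161 = (-5825/2396 + 11473/21153) - 13161 = (-5825/2396 + 11473*(1/21153)) - 13161 = (-5825/2396 + 1043/1923) - 13161 = -8702447/4607508 - 13161 = -60648115235/4607508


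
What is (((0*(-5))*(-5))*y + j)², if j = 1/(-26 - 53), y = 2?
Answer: 1/6241 ≈ 0.00016023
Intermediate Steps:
j = -1/79 (j = 1/(-79) = -1/79 ≈ -0.012658)
(((0*(-5))*(-5))*y + j)² = (((0*(-5))*(-5))*2 - 1/79)² = ((0*(-5))*2 - 1/79)² = (0*2 - 1/79)² = (0 - 1/79)² = (-1/79)² = 1/6241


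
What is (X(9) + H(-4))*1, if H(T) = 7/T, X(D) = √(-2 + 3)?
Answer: -¾ ≈ -0.75000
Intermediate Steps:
X(D) = 1 (X(D) = √1 = 1)
(X(9) + H(-4))*1 = (1 + 7/(-4))*1 = (1 + 7*(-¼))*1 = (1 - 7/4)*1 = -¾*1 = -¾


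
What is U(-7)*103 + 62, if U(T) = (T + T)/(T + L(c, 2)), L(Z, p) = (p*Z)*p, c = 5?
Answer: -636/13 ≈ -48.923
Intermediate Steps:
L(Z, p) = Z*p**2 (L(Z, p) = (Z*p)*p = Z*p**2)
U(T) = 2*T/(20 + T) (U(T) = (T + T)/(T + 5*2**2) = (2*T)/(T + 5*4) = (2*T)/(T + 20) = (2*T)/(20 + T) = 2*T/(20 + T))
U(-7)*103 + 62 = (2*(-7)/(20 - 7))*103 + 62 = (2*(-7)/13)*103 + 62 = (2*(-7)*(1/13))*103 + 62 = -14/13*103 + 62 = -1442/13 + 62 = -636/13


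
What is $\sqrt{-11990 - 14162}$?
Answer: $2 i \sqrt{6538} \approx 161.72 i$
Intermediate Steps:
$\sqrt{-11990 - 14162} = \sqrt{-26152} = 2 i \sqrt{6538}$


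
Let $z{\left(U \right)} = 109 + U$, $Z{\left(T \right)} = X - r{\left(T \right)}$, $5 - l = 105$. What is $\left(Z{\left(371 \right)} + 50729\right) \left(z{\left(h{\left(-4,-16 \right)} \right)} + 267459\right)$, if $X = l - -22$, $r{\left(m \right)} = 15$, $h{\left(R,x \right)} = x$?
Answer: $13547763072$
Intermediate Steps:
$l = -100$ ($l = 5 - 105 = -100$)
$X = -78$ ($X = -100 - -22 = -100 + 22 = -78$)
$Z{\left(T \right)} = -93$ ($Z{\left(T \right)} = -78 - 15 = -93$)
$\left(Z{\left(371 \right)} + 50729\right) \left(z{\left(h{\left(-4,-16 \right)} \right)} + 267459\right) = \left(-93 + 50729\right) \left(\left(109 - 16\right) + 267459\right) = 50636 \left(93 + 267459\right) = 50636 \cdot 267552 = 13547763072$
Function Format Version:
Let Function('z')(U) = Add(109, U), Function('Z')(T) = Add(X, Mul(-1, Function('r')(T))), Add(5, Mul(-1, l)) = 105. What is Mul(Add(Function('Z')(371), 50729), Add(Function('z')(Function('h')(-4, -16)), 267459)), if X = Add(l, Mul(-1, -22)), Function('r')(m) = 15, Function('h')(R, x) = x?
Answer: 13547763072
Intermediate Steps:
l = -100 (l = Add(5, Mul(-1, 105)) = Add(5, -105) = -100)
X = -78 (X = Add(-100, Mul(-1, -22)) = Add(-100, 22) = -78)
Function('Z')(T) = -93 (Function('Z')(T) = Add(-78, Mul(-1, 15)) = Add(-78, -15) = -93)
Mul(Add(Function('Z')(371), 50729), Add(Function('z')(Function('h')(-4, -16)), 267459)) = Mul(Add(-93, 50729), Add(Add(109, -16), 267459)) = Mul(50636, Add(93, 267459)) = Mul(50636, 267552) = 13547763072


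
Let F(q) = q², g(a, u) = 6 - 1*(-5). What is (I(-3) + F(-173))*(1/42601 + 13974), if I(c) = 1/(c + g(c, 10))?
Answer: 142535991285375/340808 ≈ 4.1823e+8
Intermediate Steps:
g(a, u) = 11 (g(a, u) = 6 + 5 = 11)
I(c) = 1/(11 + c) (I(c) = 1/(c + 11) = 1/(11 + c))
(I(-3) + F(-173))*(1/42601 + 13974) = (1/(11 - 3) + (-173)²)*(1/42601 + 13974) = (1/8 + 29929)*(1/42601 + 13974) = (⅛ + 29929)*(595306375/42601) = (239433/8)*(595306375/42601) = 142535991285375/340808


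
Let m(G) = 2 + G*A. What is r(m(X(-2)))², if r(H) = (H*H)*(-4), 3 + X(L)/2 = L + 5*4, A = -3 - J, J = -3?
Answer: 256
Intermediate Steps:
A = 0 (A = -3 - 1*(-3) = -3 + 3 = 0)
X(L) = 34 + 2*L (X(L) = -6 + 2*(L + 5*4) = -6 + 2*(L + 20) = -6 + 2*(20 + L) = -6 + (40 + 2*L) = 34 + 2*L)
m(G) = 2 (m(G) = 2 + G*0 = 2 + 0 = 2)
r(H) = -4*H² (r(H) = H²*(-4) = -4*H²)
r(m(X(-2)))² = (-4*2²)² = (-4*4)² = (-16)² = 256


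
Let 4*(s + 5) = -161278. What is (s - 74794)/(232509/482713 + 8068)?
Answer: -111138392981/7789521986 ≈ -14.268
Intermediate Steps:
s = -80649/2 (s = -5 + (1/4)*(-161278) = -5 - 80639/2 = -80649/2 ≈ -40325.)
(s - 74794)/(232509/482713 + 8068) = (-80649/2 - 74794)/(232509/482713 + 8068) = -230237/(2*(232509*(1/482713) + 8068)) = -230237/(2*(232509/482713 + 8068)) = -230237/(2*3894760993/482713) = -230237/2*482713/3894760993 = -111138392981/7789521986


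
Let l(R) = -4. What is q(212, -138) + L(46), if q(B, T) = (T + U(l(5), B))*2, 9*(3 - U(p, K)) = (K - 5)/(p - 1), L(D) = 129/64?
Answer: -82811/320 ≈ -258.78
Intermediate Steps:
L(D) = 129/64 (L(D) = 129*(1/64) = 129/64)
U(p, K) = 3 - (-5 + K)/(9*(-1 + p)) (U(p, K) = 3 - (K - 5)/(9*(p - 1)) = 3 - (-5 + K)/(9*(-1 + p)))
q(B, T) = 52/9 + 2*T + 2*B/45 (q(B, T) = (T + (-22 - B + 27*(-4))/(9*(-1 - 4)))*2 = (T + (⅑)*(-22 - B - 108)/(-5))*2 = (T + (⅑)*(-⅕)*(-130 - B))*2 = (T + (26/9 + B/45))*2 = (26/9 + T + B/45)*2 = 52/9 + 2*T + 2*B/45)
q(212, -138) + L(46) = (52/9 + 2*(-138) + (2/45)*212) + 129/64 = (52/9 - 276 + 424/45) + 129/64 = -1304/5 + 129/64 = -82811/320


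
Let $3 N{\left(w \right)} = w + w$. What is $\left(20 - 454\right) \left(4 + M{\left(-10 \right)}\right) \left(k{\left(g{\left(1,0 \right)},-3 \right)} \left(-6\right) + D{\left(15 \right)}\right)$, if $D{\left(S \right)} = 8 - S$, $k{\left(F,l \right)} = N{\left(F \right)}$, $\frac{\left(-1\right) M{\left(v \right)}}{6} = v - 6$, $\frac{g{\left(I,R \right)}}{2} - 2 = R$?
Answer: $998200$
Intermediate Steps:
$g{\left(I,R \right)} = 4 + 2 R$
$N{\left(w \right)} = \frac{2 w}{3}$ ($N{\left(w \right)} = \frac{w + w}{3} = \frac{2 w}{3}$)
$M{\left(v \right)} = 36 - 6 v$ ($M{\left(v \right)} = - 6 \left(v - 6\right) = - 6 \left(-6 + v\right) = 36 - 6 v$)
$k{\left(F,l \right)} = \frac{2 F}{3}$
$\left(20 - 454\right) \left(4 + M{\left(-10 \right)}\right) \left(k{\left(g{\left(1,0 \right)},-3 \right)} \left(-6\right) + D{\left(15 \right)}\right) = \left(20 - 454\right) \left(4 + \left(36 - -60\right)\right) \left(\frac{2 \left(4 + 2 \cdot 0\right)}{3} \left(-6\right) + \left(8 - 15\right)\right) = - 434 \left(4 + \left(36 + 60\right)\right) \left(\frac{2 \left(4 + 0\right)}{3} \left(-6\right) + \left(8 - 15\right)\right) = - 434 \left(4 + 96\right) \left(\frac{2}{3} \cdot 4 \left(-6\right) - 7\right) = - 434 \cdot 100 \left(\frac{8}{3} \left(-6\right) - 7\right) = - 434 \cdot 100 \left(-16 - 7\right) = - 434 \cdot 100 \left(-23\right) = \left(-434\right) \left(-2300\right) = 998200$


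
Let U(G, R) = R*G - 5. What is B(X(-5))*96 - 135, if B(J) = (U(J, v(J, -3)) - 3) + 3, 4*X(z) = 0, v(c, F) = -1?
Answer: -615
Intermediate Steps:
X(z) = 0 (X(z) = (¼)*0 = 0)
U(G, R) = -5 + G*R (U(G, R) = G*R - 5 = -5 + G*R)
B(J) = -5 - J (B(J) = ((-5 + J*(-1)) - 3) + 3 = ((-5 - J) - 3) + 3 = (-8 - J) + 3 = -5 - J)
B(X(-5))*96 - 135 = (-5 - 1*0)*96 - 135 = (-5 + 0)*96 - 135 = -5*96 - 135 = -480 - 135 = -615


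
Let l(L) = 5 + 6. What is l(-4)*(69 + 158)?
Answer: 2497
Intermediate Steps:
l(L) = 11
l(-4)*(69 + 158) = 11*(69 + 158) = 11*227 = 2497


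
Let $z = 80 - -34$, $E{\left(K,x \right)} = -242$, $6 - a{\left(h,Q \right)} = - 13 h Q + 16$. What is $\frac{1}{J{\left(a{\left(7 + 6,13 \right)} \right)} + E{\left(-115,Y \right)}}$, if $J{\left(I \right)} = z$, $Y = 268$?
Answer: $- \frac{1}{128} \approx -0.0078125$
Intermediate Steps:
$a{\left(h,Q \right)} = -10 + 13 Q h$ ($a{\left(h,Q \right)} = 6 - \left(- 13 h Q + 16\right) = 6 - \left(- 13 Q h + 16\right) = 6 - \left(16 - 13 Q h\right) = 6 + \left(-16 + 13 Q h\right) = -10 + 13 Q h$)
$z = 114$ ($z = 80 + 34 = 114$)
$J{\left(I \right)} = 114$
$\frac{1}{J{\left(a{\left(7 + 6,13 \right)} \right)} + E{\left(-115,Y \right)}} = \frac{1}{114 - 242} = \frac{1}{-128} = - \frac{1}{128}$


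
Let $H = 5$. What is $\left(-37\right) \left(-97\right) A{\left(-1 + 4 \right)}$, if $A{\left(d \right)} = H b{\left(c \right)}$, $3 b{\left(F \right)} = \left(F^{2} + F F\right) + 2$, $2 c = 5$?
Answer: $\frac{520405}{6} \approx 86734.0$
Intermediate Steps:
$c = \frac{5}{2}$ ($c = \frac{1}{2} \cdot 5 = \frac{5}{2} \approx 2.5$)
$b{\left(F \right)} = \frac{2}{3} + \frac{2 F^{2}}{3}$ ($b{\left(F \right)} = \frac{\left(F^{2} + F F\right) + 2}{3} = \frac{\left(F^{2} + F^{2}\right) + 2}{3} = \frac{2 F^{2} + 2}{3} = \frac{2 + 2 F^{2}}{3} = \frac{2}{3} + \frac{2 F^{2}}{3}$)
$A{\left(d \right)} = \frac{145}{6}$ ($A{\left(d \right)} = 5 \left(\frac{2}{3} + \frac{2 \left(\frac{5}{2}\right)^{2}}{3}\right) = 5 \left(\frac{2}{3} + \frac{2}{3} \cdot \frac{25}{4}\right) = 5 \left(\frac{2}{3} + \frac{25}{6}\right) = 5 \cdot \frac{29}{6} = \frac{145}{6}$)
$\left(-37\right) \left(-97\right) A{\left(-1 + 4 \right)} = \left(-37\right) \left(-97\right) \frac{145}{6} = 3589 \cdot \frac{145}{6} = \frac{520405}{6}$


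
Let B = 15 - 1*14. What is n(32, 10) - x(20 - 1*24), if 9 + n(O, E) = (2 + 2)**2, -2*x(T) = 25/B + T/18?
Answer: 349/18 ≈ 19.389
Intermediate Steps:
B = 1 (B = 15 - 14 = 1)
x(T) = -25/2 - T/36 (x(T) = -(25/1 + T/18)/2 = -(25*1 + T*(1/18))/2 = -(25 + T/18)/2 = -25/2 - T/36)
n(O, E) = 7 (n(O, E) = -9 + (2 + 2)**2 = -9 + 4**2 = -9 + 16 = 7)
n(32, 10) - x(20 - 1*24) = 7 - (-25/2 - (20 - 1*24)/36) = 7 - (-25/2 - (20 - 24)/36) = 7 - (-25/2 - 1/36*(-4)) = 7 - (-25/2 + 1/9) = 7 - 1*(-223/18) = 7 + 223/18 = 349/18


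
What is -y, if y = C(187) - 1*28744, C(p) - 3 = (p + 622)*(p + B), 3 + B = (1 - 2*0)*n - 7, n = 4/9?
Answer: -1033304/9 ≈ -1.1481e+5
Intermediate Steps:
n = 4/9 (n = 4*(⅑) = 4/9 ≈ 0.44444)
B = -86/9 (B = -3 + ((1 - 2*0)*(4/9) - 7) = -3 + ((1 + 0)*(4/9) - 7) = -3 + (1*(4/9) - 7) = -3 + (4/9 - 7) = -3 - 59/9 = -86/9 ≈ -9.5556)
C(p) = 3 + (622 + p)*(-86/9 + p) (C(p) = 3 + (p + 622)*(p - 86/9) = 3 + (622 + p)*(-86/9 + p))
y = 1033304/9 (y = (-53465/9 + 187² + (5512/9)*187) - 1*28744 = (-53465/9 + 34969 + 1030744/9) - 28744 = 1292000/9 - 28744 = 1033304/9 ≈ 1.1481e+5)
-y = -1*1033304/9 = -1033304/9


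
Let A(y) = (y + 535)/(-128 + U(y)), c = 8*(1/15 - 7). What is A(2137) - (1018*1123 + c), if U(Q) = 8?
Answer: -5715904/5 ≈ -1.1432e+6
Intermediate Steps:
c = -832/15 (c = 8*(1/15 - 7) = 8*(-104/15) = -832/15 ≈ -55.467)
A(y) = -107/24 - y/120 (A(y) = (y + 535)/(-128 + 8) = (535 + y)/(-120) = (535 + y)*(-1/120) = -107/24 - y/120)
A(2137) - (1018*1123 + c) = (-107/24 - 1/120*2137) - (1018*1123 - 832/15) = (-107/24 - 2137/120) - (1143214 - 832/15) = -334/15 - 1*17147378/15 = -334/15 - 17147378/15 = -5715904/5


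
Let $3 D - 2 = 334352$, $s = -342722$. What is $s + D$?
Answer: $- \frac{693812}{3} \approx -2.3127 \cdot 10^{5}$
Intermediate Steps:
$D = \frac{334354}{3}$ ($D = \frac{2}{3} + \frac{1}{3} \cdot 334352 = \frac{2}{3} + \frac{334352}{3} = \frac{334354}{3} \approx 1.1145 \cdot 10^{5}$)
$s + D = -342722 + \frac{334354}{3} = - \frac{693812}{3}$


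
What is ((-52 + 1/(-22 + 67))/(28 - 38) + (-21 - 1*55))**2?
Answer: 1015123321/202500 ≈ 5013.0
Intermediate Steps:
((-52 + 1/(-22 + 67))/(28 - 38) + (-21 - 1*55))**2 = ((-52 + 1/45)/(-10) + (-21 - 55))**2 = ((-52 + 1/45)*(-1/10) - 76)**2 = (-2339/45*(-1/10) - 76)**2 = (2339/450 - 76)**2 = (-31861/450)**2 = 1015123321/202500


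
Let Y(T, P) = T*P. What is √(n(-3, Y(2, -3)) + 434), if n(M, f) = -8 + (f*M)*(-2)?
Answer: √390 ≈ 19.748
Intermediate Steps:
Y(T, P) = P*T
n(M, f) = -8 - 2*M*f (n(M, f) = -8 + (M*f)*(-2) = -8 - 2*M*f)
√(n(-3, Y(2, -3)) + 434) = √((-8 - 2*(-3)*(-3*2)) + 434) = √((-8 - 2*(-3)*(-6)) + 434) = √((-8 - 36) + 434) = √(-44 + 434) = √390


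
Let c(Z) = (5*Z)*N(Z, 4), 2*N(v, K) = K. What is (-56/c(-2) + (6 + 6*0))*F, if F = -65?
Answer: -572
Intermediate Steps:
N(v, K) = K/2
c(Z) = 10*Z (c(Z) = (5*Z)*((½)*4) = (5*Z)*2 = 10*Z)
(-56/c(-2) + (6 + 6*0))*F = (-56/(10*(-2)) + (6 + 6*0))*(-65) = (-56/(-20) + (6 + 0))*(-65) = (-56*(-1/20) + 6)*(-65) = (14/5 + 6)*(-65) = (44/5)*(-65) = -572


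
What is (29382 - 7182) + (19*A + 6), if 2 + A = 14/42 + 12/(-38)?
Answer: 66505/3 ≈ 22168.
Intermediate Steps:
A = -113/57 (A = -2 + (14/42 + 12/(-38)) = -2 + (14*(1/42) + 12*(-1/38)) = -2 + (⅓ - 6/19) = -2 + 1/57 = -113/57 ≈ -1.9825)
(29382 - 7182) + (19*A + 6) = (29382 - 7182) + (19*(-113/57) + 6) = 22200 + (-113/3 + 6) = 22200 - 95/3 = 66505/3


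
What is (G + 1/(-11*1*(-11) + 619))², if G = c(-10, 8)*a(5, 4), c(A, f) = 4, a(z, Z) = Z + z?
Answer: 709742881/547600 ≈ 1296.1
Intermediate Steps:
G = 36 (G = 4*(4 + 5) = 4*9 = 36)
(G + 1/(-11*1*(-11) + 619))² = (36 + 1/(-11*1*(-11) + 619))² = (36 + 1/(-11*(-11) + 619))² = (36 + 1/(121 + 619))² = (36 + 1/740)² = (26641/740)² = 709742881/547600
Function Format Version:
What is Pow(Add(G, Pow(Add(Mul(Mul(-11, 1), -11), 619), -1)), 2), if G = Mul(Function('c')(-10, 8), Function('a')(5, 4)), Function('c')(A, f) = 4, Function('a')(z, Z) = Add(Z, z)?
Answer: Rational(709742881, 547600) ≈ 1296.1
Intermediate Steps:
G = 36 (G = Mul(4, Add(4, 5)) = Mul(4, 9) = 36)
Pow(Add(G, Pow(Add(Mul(Mul(-11, 1), -11), 619), -1)), 2) = Pow(Add(36, Pow(Add(Mul(Mul(-11, 1), -11), 619), -1)), 2) = Pow(Add(36, Pow(Add(Mul(-11, -11), 619), -1)), 2) = Pow(Add(36, Pow(Add(121, 619), -1)), 2) = Pow(Add(36, Pow(740, -1)), 2) = Pow(Add(36, Rational(1, 740)), 2) = Pow(Rational(26641, 740), 2) = Rational(709742881, 547600)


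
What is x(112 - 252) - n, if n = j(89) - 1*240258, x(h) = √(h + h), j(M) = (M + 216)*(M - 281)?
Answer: 298818 + 2*I*√70 ≈ 2.9882e+5 + 16.733*I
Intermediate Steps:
j(M) = (-281 + M)*(216 + M) (j(M) = (216 + M)*(-281 + M) = (-281 + M)*(216 + M))
x(h) = √2*√h (x(h) = √(2*h) = √2*√h)
n = -298818 (n = (-60696 + 89² - 65*89) - 1*240258 = (-60696 + 7921 - 5785) - 240258 = -58560 - 240258 = -298818)
x(112 - 252) - n = √2*√(112 - 252) - 1*(-298818) = √2*√(-140) + 298818 = √2*(2*I*√35) + 298818 = 2*I*√70 + 298818 = 298818 + 2*I*√70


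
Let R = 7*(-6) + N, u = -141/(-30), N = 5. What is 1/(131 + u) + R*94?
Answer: -4719636/1357 ≈ -3478.0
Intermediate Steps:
u = 47/10 (u = -141*(-1/30) = 47/10 ≈ 4.7000)
R = -37 (R = 7*(-6) + 5 = -42 + 5 = -37)
1/(131 + u) + R*94 = 1/(131 + 47/10) - 37*94 = 1/(1357/10) - 3478 = 10/1357 - 3478 = -4719636/1357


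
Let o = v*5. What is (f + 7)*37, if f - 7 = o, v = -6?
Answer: -592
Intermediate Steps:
o = -30 (o = -6*5 = -30)
f = -23 (f = 7 - 30 = -23)
(f + 7)*37 = (-23 + 7)*37 = -16*37 = -592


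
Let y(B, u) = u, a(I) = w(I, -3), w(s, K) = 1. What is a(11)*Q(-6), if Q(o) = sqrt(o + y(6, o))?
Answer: 2*I*sqrt(3) ≈ 3.4641*I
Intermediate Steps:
a(I) = 1
Q(o) = sqrt(2)*sqrt(o) (Q(o) = sqrt(o + o) = sqrt(2*o) = sqrt(2)*sqrt(o))
a(11)*Q(-6) = 1*(sqrt(2)*sqrt(-6)) = 1*(sqrt(2)*(I*sqrt(6))) = 1*(2*I*sqrt(3)) = 2*I*sqrt(3)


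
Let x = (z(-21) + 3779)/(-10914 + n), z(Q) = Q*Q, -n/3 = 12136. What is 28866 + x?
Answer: 682996316/23661 ≈ 28866.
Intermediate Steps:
n = -36408 (n = -3*12136 = -36408)
z(Q) = Q²
x = -2110/23661 (x = ((-21)² + 3779)/(-10914 - 36408) = (441 + 3779)/(-47322) = 4220*(-1/47322) = -2110/23661 ≈ -0.089176)
28866 + x = 28866 - 2110/23661 = 682996316/23661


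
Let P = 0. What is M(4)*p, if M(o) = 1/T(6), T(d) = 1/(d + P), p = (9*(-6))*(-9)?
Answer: 2916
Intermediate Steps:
p = 486 (p = -54*(-9) = 486)
T(d) = 1/d (T(d) = 1/(d + 0) = 1/d)
M(o) = 6 (M(o) = 1/(1/6) = 6)
M(4)*p = 6*486 = 2916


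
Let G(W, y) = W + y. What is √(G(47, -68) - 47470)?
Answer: I*√47491 ≈ 217.92*I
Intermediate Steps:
√(G(47, -68) - 47470) = √((47 - 68) - 47470) = √(-21 - 47470) = √(-47491) = I*√47491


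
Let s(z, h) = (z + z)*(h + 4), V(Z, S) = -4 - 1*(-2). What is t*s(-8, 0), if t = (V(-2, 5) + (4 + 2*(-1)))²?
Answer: 0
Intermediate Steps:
V(Z, S) = -2 (V(Z, S) = -4 + 2 = -2)
s(z, h) = 2*z*(4 + h) (s(z, h) = (2*z)*(4 + h) = 2*z*(4 + h))
t = 0 (t = (-2 + (4 + 2*(-1)))² = (-2 + (4 - 2))² = (-2 + 2)² = 0² = 0)
t*s(-8, 0) = 0*(2*(-8)*(4 + 0)) = 0*(2*(-8)*4) = 0*(-64) = 0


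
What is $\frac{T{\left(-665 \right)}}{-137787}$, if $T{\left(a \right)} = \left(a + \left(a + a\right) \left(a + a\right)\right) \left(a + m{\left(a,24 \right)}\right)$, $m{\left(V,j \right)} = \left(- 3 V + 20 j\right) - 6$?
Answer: $- \frac{3189895940}{137787} \approx -23151.0$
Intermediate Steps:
$m{\left(V,j \right)} = -6 - 3 V + 20 j$
$T{\left(a \right)} = \left(474 - 2 a\right) \left(a + 4 a^{2}\right)$ ($T{\left(a \right)} = \left(a + \left(a + a\right) \left(a + a\right)\right) \left(a - \left(-474 + 3 a\right)\right) = \left(a + 2 a 2 a\right) \left(a - \left(-474 + 3 a\right)\right) = \left(a + 4 a^{2}\right) \left(a - \left(-474 + 3 a\right)\right) = \left(a + 4 a^{2}\right) \left(474 - 2 a\right) = \left(474 - 2 a\right) \left(a + 4 a^{2}\right)$)
$\frac{T{\left(-665 \right)}}{-137787} = \frac{2 \left(-665\right) \left(237 - 4 \left(-665\right)^{2} + 947 \left(-665\right)\right)}{-137787} = 2 \left(-665\right) \left(237 - 1768900 - 629755\right) \left(- \frac{1}{137787}\right) = 2 \left(-665\right) \left(-2398418\right) \left(- \frac{1}{137787}\right) = 3189895940 \left(- \frac{1}{137787}\right) = - \frac{3189895940}{137787}$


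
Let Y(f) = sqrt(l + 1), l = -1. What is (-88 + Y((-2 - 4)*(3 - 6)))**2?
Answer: 7744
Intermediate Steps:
Y(f) = 0 (Y(f) = sqrt(-1 + 1) = sqrt(0) = 0)
(-88 + Y((-2 - 4)*(3 - 6)))**2 = (-88 + 0)**2 = (-88)**2 = 7744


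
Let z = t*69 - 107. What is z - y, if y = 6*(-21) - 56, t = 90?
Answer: 6285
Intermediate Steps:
z = 6103 (z = 90*69 - 107 = 6210 - 107 = 6103)
y = -182 (y = -126 - 56 = -182)
z - y = 6103 - 1*(-182) = 6103 + 182 = 6285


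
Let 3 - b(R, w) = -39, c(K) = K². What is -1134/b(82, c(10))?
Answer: -27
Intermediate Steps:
b(R, w) = 42 (b(R, w) = 3 - 1*(-39) = 3 + 39 = 42)
-1134/b(82, c(10)) = -1134/42 = -1134*1/42 = -27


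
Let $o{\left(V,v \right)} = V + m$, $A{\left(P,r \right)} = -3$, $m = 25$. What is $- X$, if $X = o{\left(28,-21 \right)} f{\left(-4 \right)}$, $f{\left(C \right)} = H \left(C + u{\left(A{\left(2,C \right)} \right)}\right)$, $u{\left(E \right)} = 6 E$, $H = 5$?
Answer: $5830$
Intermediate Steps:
$f{\left(C \right)} = -90 + 5 C$ ($f{\left(C \right)} = 5 \left(C + 6 \left(-3\right)\right) = 5 \left(C - 18\right) = 5 \left(-18 + C\right) = -90 + 5 C$)
$o{\left(V,v \right)} = 25 + V$ ($o{\left(V,v \right)} = V + 25 = 25 + V$)
$X = -5830$ ($X = \left(25 + 28\right) \left(-90 + 5 \left(-4\right)\right) = 53 \left(-90 - 20\right) = 53 \left(-110\right) = -5830$)
$- X = \left(-1\right) \left(-5830\right) = 5830$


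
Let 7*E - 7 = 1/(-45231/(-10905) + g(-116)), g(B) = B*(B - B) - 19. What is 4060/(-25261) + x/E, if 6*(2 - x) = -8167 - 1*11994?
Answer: 32095525795998/9454712341 ≈ 3394.7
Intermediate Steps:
x = 20173/6 (x = 2 - (-8167 - 1*11994)/6 = 2 - (-8167 - 11994)/6 = 2 - ⅙*(-20161) = 2 + 20161/6 = 20173/6 ≈ 3362.2)
g(B) = -19 (g(B) = B*0 - 19 = 0 - 19 = -19)
E = 374281/377916 (E = 1 + 1/(7*(-45231/(-10905) - 19)) = 1 + 1/(7*(-45231*(-1/10905) - 19)) = 1 + 1/(7*(15077/3635 - 19)) = 1 + 1/(7*(-53988/3635)) = 1 + (⅐)*(-3635/53988) = 1 - 3635/377916 = 374281/377916 ≈ 0.99038)
4060/(-25261) + x/E = 4060/(-25261) + 20173/(6*(374281/377916)) = 4060*(-1/25261) + (20173/6)*(377916/374281) = -4060/25261 + 1270616578/374281 = 32095525795998/9454712341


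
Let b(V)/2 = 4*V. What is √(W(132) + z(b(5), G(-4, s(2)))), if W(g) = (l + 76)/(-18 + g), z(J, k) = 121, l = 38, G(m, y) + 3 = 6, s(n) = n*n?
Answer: √122 ≈ 11.045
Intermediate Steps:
s(n) = n²
G(m, y) = 3 (G(m, y) = -3 + 6 = 3)
b(V) = 8*V (b(V) = 2*(4*V) = 8*V)
W(g) = 114/(-18 + g) (W(g) = (38 + 76)/(-18 + g) = 114/(-18 + g))
√(W(132) + z(b(5), G(-4, s(2)))) = √(114/(-18 + 132) + 121) = √(114/114 + 121) = √(114*(1/114) + 121) = √(1 + 121) = √122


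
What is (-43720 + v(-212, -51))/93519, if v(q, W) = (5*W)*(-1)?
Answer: -43465/93519 ≈ -0.46477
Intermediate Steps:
v(q, W) = -5*W
(-43720 + v(-212, -51))/93519 = (-43720 - 5*(-51))/93519 = (-43720 + 255)*(1/93519) = -43465*1/93519 = -43465/93519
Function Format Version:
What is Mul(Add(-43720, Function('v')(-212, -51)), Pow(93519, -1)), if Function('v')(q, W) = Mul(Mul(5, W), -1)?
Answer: Rational(-43465, 93519) ≈ -0.46477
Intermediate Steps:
Function('v')(q, W) = Mul(-5, W)
Mul(Add(-43720, Function('v')(-212, -51)), Pow(93519, -1)) = Mul(Add(-43720, Mul(-5, -51)), Pow(93519, -1)) = Mul(Add(-43720, 255), Rational(1, 93519)) = Mul(-43465, Rational(1, 93519)) = Rational(-43465, 93519)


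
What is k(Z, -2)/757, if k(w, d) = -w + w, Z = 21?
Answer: 0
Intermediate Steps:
k(w, d) = 0
k(Z, -2)/757 = 0/757 = 0*(1/757) = 0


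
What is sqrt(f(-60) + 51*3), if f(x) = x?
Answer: sqrt(93) ≈ 9.6436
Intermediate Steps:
sqrt(f(-60) + 51*3) = sqrt(-60 + 51*3) = sqrt(-60 + 153) = sqrt(93)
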